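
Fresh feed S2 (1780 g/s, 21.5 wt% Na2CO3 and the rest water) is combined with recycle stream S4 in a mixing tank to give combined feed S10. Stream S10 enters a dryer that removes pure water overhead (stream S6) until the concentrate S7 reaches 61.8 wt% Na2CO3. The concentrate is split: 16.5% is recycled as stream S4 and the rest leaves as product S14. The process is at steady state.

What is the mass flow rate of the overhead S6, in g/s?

Overall Na2CO3 balance (none leaves overhead): Na2CO3 in fresh feed = Na2CO3 in product, i.e. 1780×0.215 = (1−0.165)·S7·0.618.
S7 = 382.7/(0.618×0.835) = 741.62 g/s.
Recycle S4 = 0.165×741.62 = 122.37 g/s.
Combined feed S10 = 1780 + 122.37 = 1902.4 g/s.
Overhead S6 = S10 − S7 = 1902.4 − 741.62 = 1160.7 g/s.

1161 g/s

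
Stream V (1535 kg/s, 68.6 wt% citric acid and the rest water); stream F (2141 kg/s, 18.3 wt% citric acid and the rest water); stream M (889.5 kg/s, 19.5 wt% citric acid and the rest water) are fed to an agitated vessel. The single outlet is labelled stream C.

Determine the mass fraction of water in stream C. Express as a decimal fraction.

Total flow out = 1535 + 2141 + 889.5 = 4565.5 kg/s.
water in = 1535×0.314 + 2141×0.817 + 889.5×0.805 = 2947.2 kg/s.
water mass fraction in C = 2947.2/4565.5 = 0.646.

0.646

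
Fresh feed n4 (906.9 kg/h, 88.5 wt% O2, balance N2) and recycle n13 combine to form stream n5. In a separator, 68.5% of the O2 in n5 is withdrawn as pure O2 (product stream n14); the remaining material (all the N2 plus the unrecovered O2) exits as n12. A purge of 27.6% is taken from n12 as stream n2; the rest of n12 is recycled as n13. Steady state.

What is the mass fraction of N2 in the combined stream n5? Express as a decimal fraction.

N2 enters only via n4 and leaves only via the purge: 906.9×0.115 = 0.276×(N2 in n12), and the separator passes all N2, so N2 in n5 = N2 in n12 = 377.88 kg/h.
O2 in n5: m_A = 906.9×0.885 + (1−0.276)·(1−0.685)·m_A, so m_A = 802.61/0.7719 = 1039.7 kg/h.
n5 = 1039.7 + 377.88 = 1417.6 kg/h.
N2 fraction in n5 = 377.88/1417.6 = 0.267.

0.267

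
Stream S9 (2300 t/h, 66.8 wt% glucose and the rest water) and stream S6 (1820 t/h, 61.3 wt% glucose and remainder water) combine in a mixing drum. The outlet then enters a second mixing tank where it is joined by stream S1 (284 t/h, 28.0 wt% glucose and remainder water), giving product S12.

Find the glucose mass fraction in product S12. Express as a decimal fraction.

Overall, product flow = 4404 t/h.
glucose in = 2300×0.668 + 1820×0.613 + 284×0.280 = 2731.6 t/h.
glucose fraction in S12 = 0.620.

0.620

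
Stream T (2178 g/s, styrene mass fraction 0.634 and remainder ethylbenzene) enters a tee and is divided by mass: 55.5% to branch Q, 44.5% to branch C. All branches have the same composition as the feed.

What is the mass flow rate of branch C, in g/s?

969.2 g/s

Branch C flow = 0.445×2178 = 969.21 g/s.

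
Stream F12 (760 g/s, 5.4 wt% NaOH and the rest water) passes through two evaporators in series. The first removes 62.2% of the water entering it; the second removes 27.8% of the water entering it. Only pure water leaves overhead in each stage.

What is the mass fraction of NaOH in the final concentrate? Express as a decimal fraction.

water in feed = 760×0.946 = 718.96 g/s.
After stage 1: water left = (1−0.622)×718.96 = 271.77; stream total = 312.81 g/s.
After stage 2: water left = (1−0.278)×271.77 = 196.22; final concentrate = 237.26 g/s.
NaOH fraction = 41.04/237.26 = 0.1730.

0.1730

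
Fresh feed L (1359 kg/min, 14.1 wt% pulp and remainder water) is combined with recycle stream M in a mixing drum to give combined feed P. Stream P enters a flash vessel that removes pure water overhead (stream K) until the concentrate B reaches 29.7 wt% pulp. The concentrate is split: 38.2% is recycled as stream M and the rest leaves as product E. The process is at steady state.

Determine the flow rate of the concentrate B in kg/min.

Overall pulp balance (none leaves overhead): pulp in fresh feed = pulp in product, i.e. 1359×0.141 = (1−0.382)·B·0.297.
B = 191.62/(0.297×0.618) = 1044 kg/min.

1044 kg/min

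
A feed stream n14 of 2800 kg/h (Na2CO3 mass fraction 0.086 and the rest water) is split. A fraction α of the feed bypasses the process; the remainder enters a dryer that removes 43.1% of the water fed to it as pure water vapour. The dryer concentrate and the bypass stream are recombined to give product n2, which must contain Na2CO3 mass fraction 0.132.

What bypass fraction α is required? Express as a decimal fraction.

0.115

All 2800×0.086 = 240.8 kg/h of Na2CO3 reaches n2, so n2 = 240.8/0.132 = 1824.2 kg/h and vapour = 975.76 kg/h.
The evaporator receives (1−α)·2800 of feed at 0.914 water and removes 0.431 of that water:
0.431×0.914×(1−α)×2800 = 975.76
(1−α) = 975.76/1103 = 0.8846;  α = 0.1154.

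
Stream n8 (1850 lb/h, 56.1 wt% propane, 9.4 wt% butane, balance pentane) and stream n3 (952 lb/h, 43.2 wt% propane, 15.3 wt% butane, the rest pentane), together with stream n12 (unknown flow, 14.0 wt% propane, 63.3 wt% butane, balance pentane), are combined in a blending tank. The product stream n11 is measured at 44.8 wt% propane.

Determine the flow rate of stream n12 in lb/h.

Let n12 be the unknown flow. Total out = 2802 + n12.
propane balance: 1449.1 + 0.140·n12 = 0.448·(2802 + n12)
(0.140 − 0.448)·n12 = 0.448×2802 − 1449.1 = -193.82
n12 = -193.82 / -0.308 = 629.28 lb/h

629.3 lb/h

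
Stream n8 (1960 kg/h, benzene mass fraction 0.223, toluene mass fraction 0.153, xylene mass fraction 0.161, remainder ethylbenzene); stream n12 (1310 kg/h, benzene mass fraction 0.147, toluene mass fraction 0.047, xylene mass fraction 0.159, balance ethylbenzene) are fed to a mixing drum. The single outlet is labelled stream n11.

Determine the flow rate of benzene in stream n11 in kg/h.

629.6 kg/h

benzene out = benzene in = 1960×0.223 + 1310×0.147 = 629.65 kg/h.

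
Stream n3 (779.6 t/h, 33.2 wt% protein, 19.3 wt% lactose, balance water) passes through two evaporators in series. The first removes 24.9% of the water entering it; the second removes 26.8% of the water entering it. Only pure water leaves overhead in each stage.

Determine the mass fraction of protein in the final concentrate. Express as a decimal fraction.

water in feed = 779.6×0.475 = 370.31 t/h.
After stage 1: water left = (1−0.249)×370.31 = 278.1; stream total = 687.39 t/h.
After stage 2: water left = (1−0.268)×278.1 = 203.57; final concentrate = 612.86 t/h.
protein fraction = 258.83/612.86 = 0.4223.

0.4223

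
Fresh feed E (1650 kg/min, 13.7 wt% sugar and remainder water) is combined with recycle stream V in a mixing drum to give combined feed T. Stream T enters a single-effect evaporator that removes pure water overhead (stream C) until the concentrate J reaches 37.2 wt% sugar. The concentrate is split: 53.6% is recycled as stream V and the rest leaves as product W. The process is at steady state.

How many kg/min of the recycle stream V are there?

Overall sugar balance (none leaves overhead): sugar in fresh feed = sugar in product, i.e. 1650×0.137 = (1−0.536)·J·0.372.
J = 226.05/(0.372×0.464) = 1309.6 kg/min.
Recycle V = 0.536×1309.6 = 701.95 kg/min.

702 kg/min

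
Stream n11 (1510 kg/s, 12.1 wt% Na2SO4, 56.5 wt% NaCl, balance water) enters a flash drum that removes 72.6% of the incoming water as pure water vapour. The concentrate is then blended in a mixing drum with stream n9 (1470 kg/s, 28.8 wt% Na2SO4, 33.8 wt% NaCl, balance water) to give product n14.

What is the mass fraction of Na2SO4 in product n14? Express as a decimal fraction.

0.2299

Vapour removed = 0.726×0.314×1510 = 344.23 kg/s; concentrate = 1165.8 kg/s.
Na2SO4 reaching the mixer = 182.71 (from concentrate) + 1470×0.288 = 606.07 kg/s.
Product flow = 1165.8 + 1470 = 2635.8 kg/s; Na2SO4 fraction = 0.2299.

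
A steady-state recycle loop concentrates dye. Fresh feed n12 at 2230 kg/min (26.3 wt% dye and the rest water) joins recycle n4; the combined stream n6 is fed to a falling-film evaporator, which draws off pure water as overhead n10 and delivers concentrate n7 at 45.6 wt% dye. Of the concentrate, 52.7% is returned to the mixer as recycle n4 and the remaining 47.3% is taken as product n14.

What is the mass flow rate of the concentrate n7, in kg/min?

Overall dye balance (none leaves overhead): dye in fresh feed = dye in product, i.e. 2230×0.263 = (1−0.527)·n7·0.456.
n7 = 586.49/(0.456×0.473) = 2719.2 kg/min.

2719 kg/min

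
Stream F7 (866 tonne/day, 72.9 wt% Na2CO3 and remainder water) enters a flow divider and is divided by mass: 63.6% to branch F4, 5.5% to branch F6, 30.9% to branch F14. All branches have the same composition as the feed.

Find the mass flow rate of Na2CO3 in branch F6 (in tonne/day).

Branch F6 total = 0.055×866 = 47.63 tonne/day.
Na2CO3 in F6 = 0.729×47.63 = 34.722 tonne/day.

34.72 tonne/day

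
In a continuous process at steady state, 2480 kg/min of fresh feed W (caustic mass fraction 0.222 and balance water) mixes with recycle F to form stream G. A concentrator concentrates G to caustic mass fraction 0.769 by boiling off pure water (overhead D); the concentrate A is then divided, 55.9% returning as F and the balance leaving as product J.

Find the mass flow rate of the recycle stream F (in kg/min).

907.5 kg/min

Overall caustic balance (none leaves overhead): caustic in fresh feed = caustic in product, i.e. 2480×0.222 = (1−0.559)·A·0.769.
A = 550.56/(0.769×0.441) = 1623.5 kg/min.
Recycle F = 0.559×1623.5 = 907.51 kg/min.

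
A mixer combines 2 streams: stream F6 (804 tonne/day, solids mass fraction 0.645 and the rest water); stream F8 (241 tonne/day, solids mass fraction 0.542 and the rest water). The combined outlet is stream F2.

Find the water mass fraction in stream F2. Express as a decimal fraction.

Total flow out = 804 + 241 = 1045 tonne/day.
water in = 804×0.355 + 241×0.458 = 395.8 tonne/day.
water mass fraction in F2 = 395.8/1045 = 0.379.

0.379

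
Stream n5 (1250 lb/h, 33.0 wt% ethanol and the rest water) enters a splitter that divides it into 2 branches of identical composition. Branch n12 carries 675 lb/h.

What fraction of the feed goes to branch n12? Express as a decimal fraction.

Fraction to n12 = 675/1250 = 0.5400.

0.540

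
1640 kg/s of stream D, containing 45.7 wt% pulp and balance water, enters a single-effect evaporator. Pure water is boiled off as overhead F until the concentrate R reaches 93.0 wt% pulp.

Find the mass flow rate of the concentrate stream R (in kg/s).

pulp is conserved: 1640×0.457 = 749.48 kg/s all reports to the concentrate.
Concentrate = 749.48/(target fraction) = 805.89 kg/s.

805.9 kg/s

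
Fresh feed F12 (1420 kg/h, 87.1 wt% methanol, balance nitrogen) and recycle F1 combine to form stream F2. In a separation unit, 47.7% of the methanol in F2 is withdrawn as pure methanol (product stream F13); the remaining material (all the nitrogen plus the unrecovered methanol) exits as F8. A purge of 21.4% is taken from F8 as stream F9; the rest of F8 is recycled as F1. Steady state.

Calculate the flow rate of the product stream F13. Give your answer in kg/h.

methanol in F2: m_A = 1420×0.871 + (1−0.214)·(1−0.477)·m_A, so m_A = 1236.8/0.5889 = 2100.1 kg/h.
Product F13 = 0.477×2100.1 = 1001.8 kg/h.

1002 kg/h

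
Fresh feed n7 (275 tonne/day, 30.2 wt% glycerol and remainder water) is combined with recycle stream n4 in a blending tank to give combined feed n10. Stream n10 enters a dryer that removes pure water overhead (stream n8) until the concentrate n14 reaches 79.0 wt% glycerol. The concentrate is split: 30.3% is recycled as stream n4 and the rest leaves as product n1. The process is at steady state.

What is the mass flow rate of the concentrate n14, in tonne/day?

Overall glycerol balance (none leaves overhead): glycerol in fresh feed = glycerol in product, i.e. 275×0.302 = (1−0.303)·n14·0.790.
n14 = 83.05/(0.790×0.697) = 150.83 tonne/day.

150.8 tonne/day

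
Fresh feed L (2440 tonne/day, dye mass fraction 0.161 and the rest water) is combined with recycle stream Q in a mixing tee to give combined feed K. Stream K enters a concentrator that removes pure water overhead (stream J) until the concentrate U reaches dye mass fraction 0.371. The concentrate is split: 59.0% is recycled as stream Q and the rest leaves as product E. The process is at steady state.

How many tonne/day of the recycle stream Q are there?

Overall dye balance (none leaves overhead): dye in fresh feed = dye in product, i.e. 2440×0.161 = (1−0.590)·U·0.371.
U = 392.84/(0.371×0.410) = 2582.6 tonne/day.
Recycle Q = 0.590×2582.6 = 1523.7 tonne/day.

1524 tonne/day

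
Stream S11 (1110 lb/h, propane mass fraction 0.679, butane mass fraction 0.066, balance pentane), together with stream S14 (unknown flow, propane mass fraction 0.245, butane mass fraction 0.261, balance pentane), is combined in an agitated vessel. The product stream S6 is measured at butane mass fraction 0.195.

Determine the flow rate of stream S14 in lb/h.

Let S14 be the unknown flow. Total out = 1110 + S14.
butane balance: 73.26 + 0.261·S14 = 0.195·(1110 + S14)
(0.261 − 0.195)·S14 = 0.195×1110 − 73.26 = 143.19
S14 = 143.19 / 0.066 = 2169.5 lb/h

2170 lb/h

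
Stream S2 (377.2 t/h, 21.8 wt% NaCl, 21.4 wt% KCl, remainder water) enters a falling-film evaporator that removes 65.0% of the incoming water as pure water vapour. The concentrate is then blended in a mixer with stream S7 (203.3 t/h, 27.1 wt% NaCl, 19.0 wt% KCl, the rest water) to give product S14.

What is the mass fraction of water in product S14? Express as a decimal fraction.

0.418

Vapour removed = 0.650×0.568×377.2 = 139.26 t/h; concentrate = 237.94 t/h.
water reaching the mixer = 74.987 (from concentrate) + 203.3×0.539 = 184.57 t/h.
Product flow = 237.94 + 203.3 = 441.24 t/h; water fraction = 0.418.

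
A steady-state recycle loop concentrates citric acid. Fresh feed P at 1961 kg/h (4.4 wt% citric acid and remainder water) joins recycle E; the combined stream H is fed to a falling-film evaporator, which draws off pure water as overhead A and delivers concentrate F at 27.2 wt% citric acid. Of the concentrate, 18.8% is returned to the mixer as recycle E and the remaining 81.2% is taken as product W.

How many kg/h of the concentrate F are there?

Overall citric acid balance (none leaves overhead): citric acid in fresh feed = citric acid in product, i.e. 1961×0.044 = (1−0.188)·F·0.272.
F = 86.284/(0.272×0.812) = 390.67 kg/h.

390.7 kg/h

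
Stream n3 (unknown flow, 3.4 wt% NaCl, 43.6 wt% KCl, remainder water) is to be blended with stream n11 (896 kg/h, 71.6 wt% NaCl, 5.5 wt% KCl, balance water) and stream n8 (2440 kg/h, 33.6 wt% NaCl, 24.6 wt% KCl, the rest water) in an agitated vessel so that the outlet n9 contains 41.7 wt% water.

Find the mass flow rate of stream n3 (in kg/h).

Let n3 be the unknown flow. Total out = 3336 + n3.
water balance: 1225.1 + 0.530·n3 = 0.417·(3336 + n3)
(0.530 − 0.417)·n3 = 0.417×3336 − 1225.1 = 166.01
n3 = 166.01 / 0.113 = 1469.1 kg/h

1469 kg/h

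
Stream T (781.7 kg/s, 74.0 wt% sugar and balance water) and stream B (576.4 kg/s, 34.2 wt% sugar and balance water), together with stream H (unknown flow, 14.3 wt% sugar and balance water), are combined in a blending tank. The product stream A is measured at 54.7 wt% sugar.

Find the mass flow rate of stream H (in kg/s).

80.96 kg/s

Let H be the unknown flow. Total out = 1358.1 + H.
sugar balance: 775.59 + 0.143·H = 0.547·(1358.1 + H)
(0.143 − 0.547)·H = 0.547×1358.1 − 775.59 = -32.706
H = -32.706 / -0.404 = 80.956 kg/s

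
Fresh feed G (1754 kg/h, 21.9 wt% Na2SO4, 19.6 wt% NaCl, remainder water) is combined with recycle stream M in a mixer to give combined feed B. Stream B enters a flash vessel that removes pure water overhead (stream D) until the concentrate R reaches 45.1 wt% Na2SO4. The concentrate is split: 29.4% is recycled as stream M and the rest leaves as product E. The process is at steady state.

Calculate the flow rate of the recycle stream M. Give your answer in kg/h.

Overall Na2SO4 balance (none leaves overhead): Na2SO4 in fresh feed = Na2SO4 in product, i.e. 1754×0.219 = (1−0.294)·R·0.451.
R = 384.13/(0.451×0.706) = 1206.4 kg/h.
Recycle M = 0.294×1206.4 = 354.68 kg/h.

354.7 kg/h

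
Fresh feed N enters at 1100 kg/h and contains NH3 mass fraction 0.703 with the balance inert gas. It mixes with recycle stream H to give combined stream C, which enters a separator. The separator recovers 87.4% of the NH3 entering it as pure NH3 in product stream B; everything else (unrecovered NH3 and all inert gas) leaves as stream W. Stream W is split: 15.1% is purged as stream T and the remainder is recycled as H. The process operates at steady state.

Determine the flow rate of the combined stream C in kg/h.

3030 kg/h

inert gas enters only via N and leaves only via the purge: 1100×0.297 = 0.151×(inert gas in W), and the separator passes all inert gas, so inert gas in C = inert gas in W = 2163.6 kg/h.
NH3 in C: m_A = 1100×0.703 + (1−0.151)·(1−0.874)·m_A, so m_A = 773.3/0.8930 = 865.93 kg/h.
C = 865.93 + 2163.6 = 3029.5 kg/h.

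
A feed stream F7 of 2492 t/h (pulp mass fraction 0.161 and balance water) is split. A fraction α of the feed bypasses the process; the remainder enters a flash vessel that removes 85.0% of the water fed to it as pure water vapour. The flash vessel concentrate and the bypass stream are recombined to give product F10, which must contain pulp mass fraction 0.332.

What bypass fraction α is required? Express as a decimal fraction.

0.278

All 2492×0.161 = 401.21 t/h of pulp reaches F10, so F10 = 401.21/0.332 = 1208.5 t/h and vapour = 1283.5 t/h.
The evaporator receives (1−α)·2492 of feed at 0.839 water and removes 0.850 of that water:
0.850×0.839×(1−α)×2492 = 1283.5
(1−α) = 1283.5/1777.2 = 0.7222;  α = 0.2778.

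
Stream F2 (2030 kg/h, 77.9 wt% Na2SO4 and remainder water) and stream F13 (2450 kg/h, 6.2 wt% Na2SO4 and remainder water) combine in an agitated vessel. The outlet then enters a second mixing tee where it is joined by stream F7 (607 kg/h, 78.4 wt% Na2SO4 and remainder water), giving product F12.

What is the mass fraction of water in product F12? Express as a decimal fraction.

Overall, product flow = 5087 kg/h.
water in = 2030×0.221 + 2450×0.938 + 607×0.216 = 2877.8 kg/h.
water fraction in F12 = 0.566.

0.566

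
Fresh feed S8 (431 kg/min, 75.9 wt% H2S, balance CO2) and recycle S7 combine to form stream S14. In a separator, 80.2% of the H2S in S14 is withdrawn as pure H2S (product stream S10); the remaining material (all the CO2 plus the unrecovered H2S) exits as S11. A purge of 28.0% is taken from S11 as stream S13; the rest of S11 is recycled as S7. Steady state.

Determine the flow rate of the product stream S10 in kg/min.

H2S in S14: m_A = 431×0.759 + (1−0.280)·(1−0.802)·m_A, so m_A = 327.13/0.8574 = 381.52 kg/min.
Product S10 = 0.802×381.52 = 305.98 kg/min.

306 kg/min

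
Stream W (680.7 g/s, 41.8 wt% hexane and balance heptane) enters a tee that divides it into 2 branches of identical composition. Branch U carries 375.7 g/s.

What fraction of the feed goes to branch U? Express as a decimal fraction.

Fraction to U = 375.7/680.7 = 0.5519.

0.552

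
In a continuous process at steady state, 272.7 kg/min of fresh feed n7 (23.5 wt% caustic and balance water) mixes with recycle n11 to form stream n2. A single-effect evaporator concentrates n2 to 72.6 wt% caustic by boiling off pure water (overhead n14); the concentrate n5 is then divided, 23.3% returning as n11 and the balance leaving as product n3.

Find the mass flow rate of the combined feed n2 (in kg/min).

Overall caustic balance (none leaves overhead): caustic in fresh feed = caustic in product, i.e. 272.7×0.235 = (1−0.233)·n5·0.726.
n5 = 64.084/(0.726×0.767) = 115.09 kg/min.
Recycle n11 = 0.233×115.09 = 26.815 kg/min.
Combined feed n2 = 272.7 + 26.815 = 299.51 kg/min.

299.5 kg/min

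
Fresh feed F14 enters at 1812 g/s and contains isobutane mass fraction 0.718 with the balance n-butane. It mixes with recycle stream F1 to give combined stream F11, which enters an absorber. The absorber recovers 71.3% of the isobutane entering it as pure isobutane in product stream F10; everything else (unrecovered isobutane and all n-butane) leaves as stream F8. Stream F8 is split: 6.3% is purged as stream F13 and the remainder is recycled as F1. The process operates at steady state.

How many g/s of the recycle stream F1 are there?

8078 g/s

n-butane enters only via F14 and leaves only via the purge: 1812×0.282 = 0.063×(n-butane in F8), and the absorber passes all n-butane, so n-butane in F11 = n-butane in F8 = 8110.9 g/s.
isobutane in F11: m_A = 1812×0.718 + (1−0.063)·(1−0.713)·m_A, so m_A = 1301/0.7311 = 1779.6 g/s.
F8 = (1−0.713)×1779.6 + 8110.9 = 8621.6 g/s.
Recycle F1 = (1−0.063)×8621.6 = 8078.4 g/s.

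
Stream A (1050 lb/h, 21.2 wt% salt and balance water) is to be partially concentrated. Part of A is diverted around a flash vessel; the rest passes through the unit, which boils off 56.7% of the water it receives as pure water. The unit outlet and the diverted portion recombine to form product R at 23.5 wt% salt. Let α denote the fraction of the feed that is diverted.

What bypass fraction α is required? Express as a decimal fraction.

0.781

All 1050×0.212 = 222.6 lb/h of salt reaches R, so R = 222.6/0.235 = 947.23 lb/h and vapour = 102.77 lb/h.
The evaporator receives (1−α)·1050 of feed at 0.788 water and removes 0.567 of that water:
0.567×0.788×(1−α)×1050 = 102.77
(1−α) = 102.77/469.14 = 0.2191;  α = 0.7809.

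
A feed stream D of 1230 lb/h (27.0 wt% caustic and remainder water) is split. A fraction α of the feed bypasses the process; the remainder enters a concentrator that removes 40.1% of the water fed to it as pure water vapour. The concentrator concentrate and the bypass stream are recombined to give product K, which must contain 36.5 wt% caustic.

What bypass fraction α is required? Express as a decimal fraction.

0.111

All 1230×0.270 = 332.1 lb/h of caustic reaches K, so K = 332.1/0.365 = 909.86 lb/h and vapour = 320.14 lb/h.
The evaporator receives (1−α)·1230 of feed at 0.730 water and removes 0.401 of that water:
0.401×0.730×(1−α)×1230 = 320.14
(1−α) = 320.14/360.06 = 0.8891;  α = 0.1109.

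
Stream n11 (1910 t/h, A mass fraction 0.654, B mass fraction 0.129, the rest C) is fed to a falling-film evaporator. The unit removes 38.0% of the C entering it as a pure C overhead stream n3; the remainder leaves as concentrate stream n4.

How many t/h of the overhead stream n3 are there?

C entering = 1910×0.217 = 414.47 t/h; overhead removed = 0.380×414.47 = 157.5 t/h.

157.5 t/h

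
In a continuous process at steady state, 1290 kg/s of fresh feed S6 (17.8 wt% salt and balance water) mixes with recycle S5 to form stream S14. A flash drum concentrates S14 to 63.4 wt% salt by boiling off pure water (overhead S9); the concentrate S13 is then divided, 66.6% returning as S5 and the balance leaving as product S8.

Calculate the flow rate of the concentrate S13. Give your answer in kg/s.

1084 kg/s

Overall salt balance (none leaves overhead): salt in fresh feed = salt in product, i.e. 1290×0.178 = (1−0.666)·S13·0.634.
S13 = 229.62/(0.634×0.334) = 1084.4 kg/s.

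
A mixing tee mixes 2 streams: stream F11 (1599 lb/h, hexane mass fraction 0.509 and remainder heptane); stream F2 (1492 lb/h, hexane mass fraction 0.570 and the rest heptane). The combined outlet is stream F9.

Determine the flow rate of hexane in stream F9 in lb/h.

hexane out = hexane in = 1599×0.509 + 1492×0.570 = 1664.3 lb/h.

1664 lb/h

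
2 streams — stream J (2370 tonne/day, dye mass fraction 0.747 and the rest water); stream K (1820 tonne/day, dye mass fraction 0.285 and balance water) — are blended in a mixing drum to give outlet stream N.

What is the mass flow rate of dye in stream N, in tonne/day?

2289 tonne/day

dye out = dye in = 2370×0.747 + 1820×0.285 = 2289.1 tonne/day.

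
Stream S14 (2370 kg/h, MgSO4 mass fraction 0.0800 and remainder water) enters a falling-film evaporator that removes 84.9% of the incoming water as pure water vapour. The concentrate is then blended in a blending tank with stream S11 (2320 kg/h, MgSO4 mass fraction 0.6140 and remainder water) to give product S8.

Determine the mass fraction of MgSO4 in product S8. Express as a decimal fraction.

0.5686

Vapour removed = 0.849×0.920×2370 = 1851.2 kg/h; concentrate = 518.84 kg/h.
MgSO4 reaching the mixer = 189.6 (from concentrate) + 2320×0.614 = 1614.1 kg/h.
Product flow = 518.84 + 2320 = 2838.8 kg/h; MgSO4 fraction = 0.5686.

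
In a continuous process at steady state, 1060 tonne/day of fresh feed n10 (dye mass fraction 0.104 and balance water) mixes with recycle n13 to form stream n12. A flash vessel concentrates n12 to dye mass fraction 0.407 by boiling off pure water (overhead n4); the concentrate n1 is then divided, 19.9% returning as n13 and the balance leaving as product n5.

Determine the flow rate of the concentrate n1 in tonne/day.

338.2 tonne/day

Overall dye balance (none leaves overhead): dye in fresh feed = dye in product, i.e. 1060×0.104 = (1−0.199)·n1·0.407.
n1 = 110.24/(0.407×0.801) = 338.15 tonne/day.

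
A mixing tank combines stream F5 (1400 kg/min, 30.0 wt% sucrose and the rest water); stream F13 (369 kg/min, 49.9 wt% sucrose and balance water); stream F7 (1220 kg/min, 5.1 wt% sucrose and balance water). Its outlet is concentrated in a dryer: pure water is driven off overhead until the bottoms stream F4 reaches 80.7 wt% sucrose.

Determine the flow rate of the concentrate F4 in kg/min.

825.7 kg/min

sucrose entering = 1400×0.300 + 369×0.499 + 1220×0.051 = 666.35 kg/min.
All sucrose reports to F4, so F4 = 666.35/0.807 = 825.71 kg/min.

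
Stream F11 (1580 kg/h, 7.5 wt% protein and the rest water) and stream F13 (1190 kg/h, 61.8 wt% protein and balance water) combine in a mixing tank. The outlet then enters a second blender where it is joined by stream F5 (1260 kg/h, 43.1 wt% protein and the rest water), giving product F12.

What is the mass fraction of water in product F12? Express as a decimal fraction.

Overall, product flow = 4030 kg/h.
water in = 1580×0.925 + 1190×0.382 + 1260×0.569 = 2633 kg/h.
water fraction in F12 = 0.653.

0.653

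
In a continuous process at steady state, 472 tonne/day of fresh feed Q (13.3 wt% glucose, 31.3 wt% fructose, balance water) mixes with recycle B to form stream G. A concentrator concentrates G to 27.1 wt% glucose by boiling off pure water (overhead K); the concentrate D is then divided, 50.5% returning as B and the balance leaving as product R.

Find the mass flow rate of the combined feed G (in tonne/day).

Overall glucose balance (none leaves overhead): glucose in fresh feed = glucose in product, i.e. 472×0.133 = (1−0.505)·D·0.271.
D = 62.776/(0.271×0.495) = 467.97 tonne/day.
Recycle B = 0.505×467.97 = 236.33 tonne/day.
Combined feed G = 472 + 236.33 = 708.33 tonne/day.

708.3 tonne/day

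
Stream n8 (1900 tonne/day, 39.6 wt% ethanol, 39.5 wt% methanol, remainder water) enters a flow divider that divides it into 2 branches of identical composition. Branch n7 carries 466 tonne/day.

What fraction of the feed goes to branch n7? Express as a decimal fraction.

0.245

Fraction to n7 = 466/1900 = 0.2453.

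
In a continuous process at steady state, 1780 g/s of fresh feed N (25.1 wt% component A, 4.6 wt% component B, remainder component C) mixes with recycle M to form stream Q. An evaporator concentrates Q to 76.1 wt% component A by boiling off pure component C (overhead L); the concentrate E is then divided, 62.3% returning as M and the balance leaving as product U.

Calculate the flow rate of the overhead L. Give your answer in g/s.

1193 g/s

Overall component A balance (none leaves overhead): component A in fresh feed = component A in product, i.e. 1780×0.251 = (1−0.623)·E·0.761.
E = 446.78/(0.761×0.377) = 1557.3 g/s.
Recycle M = 0.623×1557.3 = 970.19 g/s.
Combined feed Q = 1780 + 970.19 = 2750.2 g/s.
Overhead L = Q − E = 2750.2 − 1557.3 = 1192.9 g/s.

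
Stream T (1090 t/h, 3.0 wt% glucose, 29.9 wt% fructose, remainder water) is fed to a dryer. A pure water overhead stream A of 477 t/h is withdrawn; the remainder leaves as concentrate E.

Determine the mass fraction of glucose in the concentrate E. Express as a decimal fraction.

0.053

glucose is not removed: 1090×0.030 = 32.7 t/h of glucose enters E.
Concentrate = 1090 − 477 = 613 t/h.
Mass fraction = 32.7/613 = 0.053.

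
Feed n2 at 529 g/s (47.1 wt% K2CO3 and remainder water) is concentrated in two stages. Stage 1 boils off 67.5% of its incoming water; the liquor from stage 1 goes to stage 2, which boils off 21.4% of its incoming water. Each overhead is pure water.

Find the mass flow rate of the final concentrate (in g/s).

water in feed = 529×0.529 = 279.84 g/s.
After stage 1: water left = (1−0.675)×279.84 = 90.948; stream total = 340.11 g/s.
After stage 2: water left = (1−0.214)×90.948 = 71.485; final concentrate = 320.64 g/s.

320.6 g/s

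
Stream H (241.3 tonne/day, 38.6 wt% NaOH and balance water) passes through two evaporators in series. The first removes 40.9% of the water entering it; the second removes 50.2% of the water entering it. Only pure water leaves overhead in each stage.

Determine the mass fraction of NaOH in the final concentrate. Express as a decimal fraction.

0.681

water in feed = 241.3×0.614 = 148.16 tonne/day.
After stage 1: water left = (1−0.409)×148.16 = 87.561; stream total = 180.7 tonne/day.
After stage 2: water left = (1−0.502)×87.561 = 43.606; final concentrate = 136.75 tonne/day.
NaOH fraction = 93.142/136.75 = 0.681.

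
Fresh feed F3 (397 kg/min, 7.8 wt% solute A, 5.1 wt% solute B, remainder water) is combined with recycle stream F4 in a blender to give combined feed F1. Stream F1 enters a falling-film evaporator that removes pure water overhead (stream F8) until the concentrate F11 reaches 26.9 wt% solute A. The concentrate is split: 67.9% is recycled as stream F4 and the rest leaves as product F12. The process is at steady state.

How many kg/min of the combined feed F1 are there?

640.5 kg/min

Overall solute A balance (none leaves overhead): solute A in fresh feed = solute A in product, i.e. 397×0.078 = (1−0.679)·F11·0.269.
F11 = 30.966/(0.269×0.321) = 358.61 kg/min.
Recycle F4 = 0.679×358.61 = 243.5 kg/min.
Combined feed F1 = 397 + 243.5 = 640.5 kg/min.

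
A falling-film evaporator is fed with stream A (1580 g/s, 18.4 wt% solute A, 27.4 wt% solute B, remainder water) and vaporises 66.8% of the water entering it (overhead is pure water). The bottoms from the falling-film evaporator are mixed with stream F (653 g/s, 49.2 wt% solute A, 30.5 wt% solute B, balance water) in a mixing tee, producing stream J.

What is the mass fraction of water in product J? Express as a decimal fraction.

0.251

Vapour removed = 0.668×0.542×1580 = 572.05 g/s; concentrate = 1008 g/s.
water reaching the mixer = 284.31 (from concentrate) + 653×0.203 = 416.87 g/s.
Product flow = 1008 + 653 = 1661 g/s; water fraction = 0.251.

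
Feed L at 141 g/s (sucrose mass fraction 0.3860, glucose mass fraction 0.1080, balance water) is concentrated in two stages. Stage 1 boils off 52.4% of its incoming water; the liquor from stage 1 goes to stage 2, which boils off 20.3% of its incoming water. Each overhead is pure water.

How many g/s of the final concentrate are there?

water in feed = 141×0.506 = 71.346 g/s.
After stage 1: water left = (1−0.524)×71.346 = 33.961; stream total = 103.61 g/s.
After stage 2: water left = (1−0.203)×33.961 = 27.067; final concentrate = 96.721 g/s.

96.72 g/s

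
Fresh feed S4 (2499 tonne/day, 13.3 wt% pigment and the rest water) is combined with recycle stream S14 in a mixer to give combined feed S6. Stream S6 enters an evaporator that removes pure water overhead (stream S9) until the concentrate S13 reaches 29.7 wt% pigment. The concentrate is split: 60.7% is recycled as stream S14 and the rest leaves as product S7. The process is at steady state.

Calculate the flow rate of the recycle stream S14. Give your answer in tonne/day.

Overall pigment balance (none leaves overhead): pigment in fresh feed = pigment in product, i.e. 2499×0.133 = (1−0.607)·S13·0.297.
S13 = 332.37/(0.297×0.393) = 2847.5 tonne/day.
Recycle S14 = 0.607×2847.5 = 1728.5 tonne/day.

1728 tonne/day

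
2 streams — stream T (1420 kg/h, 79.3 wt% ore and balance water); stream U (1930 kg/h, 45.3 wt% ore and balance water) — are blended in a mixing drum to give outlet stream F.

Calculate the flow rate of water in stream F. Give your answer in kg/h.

water out = water in = 1420×0.207 + 1930×0.547 = 1349.7 kg/h.

1350 kg/h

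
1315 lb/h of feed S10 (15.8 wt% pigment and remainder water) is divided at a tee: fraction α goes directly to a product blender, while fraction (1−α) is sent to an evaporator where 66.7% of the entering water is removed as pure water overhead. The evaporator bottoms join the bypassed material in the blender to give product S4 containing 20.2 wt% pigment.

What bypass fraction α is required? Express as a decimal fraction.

0.612

All 1315×0.158 = 207.77 lb/h of pigment reaches S4, so S4 = 207.77/0.202 = 1028.6 lb/h and vapour = 286.44 lb/h.
The evaporator receives (1−α)·1315 of feed at 0.842 water and removes 0.667 of that water:
0.667×0.842×(1−α)×1315 = 286.44
(1−α) = 286.44/738.52 = 0.3878;  α = 0.6122.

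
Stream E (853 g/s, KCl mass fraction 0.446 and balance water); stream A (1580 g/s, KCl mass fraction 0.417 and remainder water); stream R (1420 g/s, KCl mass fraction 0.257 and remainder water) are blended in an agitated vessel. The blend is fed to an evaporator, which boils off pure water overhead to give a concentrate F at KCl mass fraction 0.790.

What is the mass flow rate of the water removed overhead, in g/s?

2075 g/s

KCl entering = 853×0.446 + 1580×0.417 + 1420×0.257 = 1404.2 g/s.
All KCl reports to F, so F = 1404.2/0.790 = 1777.5 g/s.
Total feed = 3853 g/s; overhead = 3853 − 1777.5 = 2075.5 g/s.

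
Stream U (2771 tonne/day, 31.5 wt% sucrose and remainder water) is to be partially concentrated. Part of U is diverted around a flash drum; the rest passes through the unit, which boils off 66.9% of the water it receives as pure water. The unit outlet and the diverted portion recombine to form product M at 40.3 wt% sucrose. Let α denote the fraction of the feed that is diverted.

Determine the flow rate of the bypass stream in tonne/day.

All 2771×0.315 = 872.87 tonne/day of sucrose reaches M, so M = 872.87/0.403 = 2165.9 tonne/day and vapour = 605.08 tonne/day.
The evaporator receives (1−α)·2771 of feed at 0.685 water and removes 0.669 of that water:
0.669×0.685×(1−α)×2771 = 605.08
(1−α) = 605.08/1269.9 = 0.4765;  α = 0.5235.
Bypass flow = 0.5235×2771 = 1450.6 tonne/day.

1451 tonne/day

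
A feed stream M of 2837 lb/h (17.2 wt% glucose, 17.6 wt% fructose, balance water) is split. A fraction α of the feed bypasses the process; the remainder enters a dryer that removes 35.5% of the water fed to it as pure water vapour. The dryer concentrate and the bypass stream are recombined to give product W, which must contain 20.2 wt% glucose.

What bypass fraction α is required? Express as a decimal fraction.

All 2837×0.172 = 487.96 lb/h of glucose reaches W, so W = 487.96/0.202 = 2415.7 lb/h and vapour = 421.34 lb/h.
The evaporator receives (1−α)·2837 of feed at 0.652 water and removes 0.355 of that water:
0.355×0.652×(1−α)×2837 = 421.34
(1−α) = 421.34/656.65 = 0.6416;  α = 0.3584.

0.358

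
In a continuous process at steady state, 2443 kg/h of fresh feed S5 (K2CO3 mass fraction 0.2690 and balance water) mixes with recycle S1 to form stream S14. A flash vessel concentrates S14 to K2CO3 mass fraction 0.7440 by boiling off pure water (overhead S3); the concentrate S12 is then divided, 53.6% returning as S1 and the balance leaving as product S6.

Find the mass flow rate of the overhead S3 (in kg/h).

1560 kg/h

Overall K2CO3 balance (none leaves overhead): K2CO3 in fresh feed = K2CO3 in product, i.e. 2443×0.269 = (1−0.536)·S12·0.744.
S12 = 657.17/(0.744×0.464) = 1903.6 kg/h.
Recycle S1 = 0.536×1903.6 = 1020.4 kg/h.
Combined feed S14 = 2443 + 1020.4 = 3463.4 kg/h.
Overhead S3 = S14 − S12 = 3463.4 − 1903.6 = 1559.7 kg/h.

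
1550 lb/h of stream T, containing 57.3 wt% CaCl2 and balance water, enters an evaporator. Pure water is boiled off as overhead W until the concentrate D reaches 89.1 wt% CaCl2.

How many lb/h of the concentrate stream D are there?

996.8 lb/h

CaCl2 is conserved: 1550×0.573 = 888.15 lb/h all reports to the concentrate.
Concentrate = 888.15/(target fraction) = 996.8 lb/h.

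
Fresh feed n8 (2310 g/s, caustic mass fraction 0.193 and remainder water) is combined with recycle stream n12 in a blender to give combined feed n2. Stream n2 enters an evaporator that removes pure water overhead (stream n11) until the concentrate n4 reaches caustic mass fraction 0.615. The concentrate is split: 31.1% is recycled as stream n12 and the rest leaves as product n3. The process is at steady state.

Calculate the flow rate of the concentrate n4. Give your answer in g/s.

1052 g/s

Overall caustic balance (none leaves overhead): caustic in fresh feed = caustic in product, i.e. 2310×0.193 = (1−0.311)·n4·0.615.
n4 = 445.83/(0.615×0.689) = 1052.1 g/s.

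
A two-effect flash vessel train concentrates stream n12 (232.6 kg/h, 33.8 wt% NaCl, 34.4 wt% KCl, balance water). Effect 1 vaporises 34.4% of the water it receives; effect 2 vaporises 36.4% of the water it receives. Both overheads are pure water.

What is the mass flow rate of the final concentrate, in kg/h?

189.5 kg/h

water in feed = 232.6×0.318 = 73.967 kg/h.
After stage 1: water left = (1−0.344)×73.967 = 48.522; stream total = 207.16 kg/h.
After stage 2: water left = (1−0.364)×48.522 = 30.86; final concentrate = 189.49 kg/h.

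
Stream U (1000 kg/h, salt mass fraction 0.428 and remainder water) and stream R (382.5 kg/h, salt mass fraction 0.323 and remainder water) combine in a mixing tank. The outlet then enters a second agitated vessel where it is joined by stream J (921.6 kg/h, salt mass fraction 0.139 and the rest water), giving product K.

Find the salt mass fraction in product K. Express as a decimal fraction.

0.295

Overall, product flow = 2304.1 kg/h.
salt in = 1000×0.428 + 382.5×0.323 + 921.6×0.139 = 679.65 kg/h.
salt fraction in K = 0.295.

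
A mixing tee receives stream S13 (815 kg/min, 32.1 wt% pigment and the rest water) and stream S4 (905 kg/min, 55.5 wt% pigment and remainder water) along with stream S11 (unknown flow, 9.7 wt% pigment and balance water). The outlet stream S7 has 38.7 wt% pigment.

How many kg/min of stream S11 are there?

338.8 kg/min

Let S11 be the unknown flow. Total out = 1720 + S11.
pigment balance: 763.89 + 0.097·S11 = 0.387·(1720 + S11)
(0.097 − 0.387)·S11 = 0.387×1720 − 763.89 = -98.25
S11 = -98.25 / -0.290 = 338.79 kg/min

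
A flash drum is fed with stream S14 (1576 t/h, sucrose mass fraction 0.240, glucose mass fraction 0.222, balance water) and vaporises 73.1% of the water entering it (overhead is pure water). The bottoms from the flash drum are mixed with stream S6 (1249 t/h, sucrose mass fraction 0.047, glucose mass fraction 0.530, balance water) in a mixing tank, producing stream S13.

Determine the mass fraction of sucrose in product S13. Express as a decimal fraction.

Vapour removed = 0.731×0.538×1576 = 619.81 t/h; concentrate = 956.19 t/h.
sucrose reaching the mixer = 378.24 (from concentrate) + 1249×0.047 = 436.94 t/h.
Product flow = 956.19 + 1249 = 2205.2 t/h; sucrose fraction = 0.198.

0.198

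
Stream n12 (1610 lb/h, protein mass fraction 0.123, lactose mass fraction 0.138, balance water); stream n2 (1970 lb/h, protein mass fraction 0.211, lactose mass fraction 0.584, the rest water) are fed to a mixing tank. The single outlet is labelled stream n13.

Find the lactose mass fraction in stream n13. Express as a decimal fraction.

0.383

Total flow out = 1610 + 1970 = 3580 lb/h.
lactose in = 1610×0.138 + 1970×0.584 = 1372.7 lb/h.
lactose mass fraction in n13 = 1372.7/3580 = 0.383.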